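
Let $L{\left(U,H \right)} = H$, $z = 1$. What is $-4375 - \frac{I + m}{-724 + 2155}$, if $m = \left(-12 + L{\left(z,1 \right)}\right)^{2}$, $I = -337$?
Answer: $- \frac{231867}{53} \approx -4374.9$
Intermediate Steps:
$m = 121$ ($m = \left(-12 + 1\right)^{2} = \left(-11\right)^{2} = 121$)
$-4375 - \frac{I + m}{-724 + 2155} = -4375 - \frac{-337 + 121}{-724 + 2155} = -4375 - - \frac{216}{1431} = -4375 - \left(-216\right) \frac{1}{1431} = -4375 - - \frac{8}{53} = -4375 + \frac{8}{53} = - \frac{231867}{53}$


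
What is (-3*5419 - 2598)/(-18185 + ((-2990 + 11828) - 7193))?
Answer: 3771/3308 ≈ 1.1400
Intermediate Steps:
(-3*5419 - 2598)/(-18185 + ((-2990 + 11828) - 7193)) = (-16257 - 2598)/(-18185 + (8838 - 7193)) = -18855/(-18185 + 1645) = -18855/(-16540) = -18855*(-1/16540) = 3771/3308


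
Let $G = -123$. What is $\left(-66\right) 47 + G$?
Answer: $-3225$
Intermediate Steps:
$\left(-66\right) 47 + G = \left(-66\right) 47 - 123 = -3102 - 123 = -3225$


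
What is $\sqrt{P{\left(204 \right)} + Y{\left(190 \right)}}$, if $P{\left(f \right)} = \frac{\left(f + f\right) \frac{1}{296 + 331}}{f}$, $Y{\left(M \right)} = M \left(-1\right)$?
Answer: $\frac{2 i \sqrt{18673314}}{627} \approx 13.784 i$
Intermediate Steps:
$Y{\left(M \right)} = - M$
$P{\left(f \right)} = \frac{2}{627}$ ($P{\left(f \right)} = \frac{2 f \frac{1}{627}}{f} = \frac{\frac{2}{627} f}{f} = \frac{2}{627}$)
$\sqrt{P{\left(204 \right)} + Y{\left(190 \right)}} = \sqrt{\frac{2}{627} - 190} = \sqrt{- \frac{119128}{627}} = \frac{2 i \sqrt{18673314}}{627}$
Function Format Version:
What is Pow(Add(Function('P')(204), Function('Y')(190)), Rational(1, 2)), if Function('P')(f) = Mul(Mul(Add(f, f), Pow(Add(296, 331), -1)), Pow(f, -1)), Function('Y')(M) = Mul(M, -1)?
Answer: Mul(Rational(2, 627), I, Pow(18673314, Rational(1, 2))) ≈ Mul(13.784, I)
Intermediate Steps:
Function('Y')(M) = Mul(-1, M)
Function('P')(f) = Rational(2, 627) (Function('P')(f) = Mul(Mul(Mul(2, f), Pow(627, -1)), Pow(f, -1)) = Mul(Mul(Mul(2, f), Rational(1, 627)), Pow(f, -1)) = Mul(Mul(Rational(2, 627), f), Pow(f, -1)) = Rational(2, 627))
Pow(Add(Function('P')(204), Function('Y')(190)), Rational(1, 2)) = Pow(Add(Rational(2, 627), Mul(-1, 190)), Rational(1, 2)) = Pow(Add(Rational(2, 627), -190), Rational(1, 2)) = Pow(Rational(-119128, 627), Rational(1, 2)) = Mul(Rational(2, 627), I, Pow(18673314, Rational(1, 2)))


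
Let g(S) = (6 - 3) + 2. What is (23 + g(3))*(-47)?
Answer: -1316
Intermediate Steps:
g(S) = 5 (g(S) = 3 + 2 = 5)
(23 + g(3))*(-47) = (23 + 5)*(-47) = 28*(-47) = -1316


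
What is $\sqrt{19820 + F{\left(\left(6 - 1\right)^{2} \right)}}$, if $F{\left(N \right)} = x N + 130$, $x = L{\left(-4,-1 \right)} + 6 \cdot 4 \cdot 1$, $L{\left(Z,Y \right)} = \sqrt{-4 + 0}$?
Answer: $5 \sqrt{822 + 2 i} \approx 143.35 + 0.17439 i$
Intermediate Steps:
$L{\left(Z,Y \right)} = 2 i$ ($L{\left(Z,Y \right)} = \sqrt{-4} = 2 i$)
$x = 24 + 2 i$ ($x = 2 i + 6 \cdot 4 \cdot 1 = 2 i + 6 \cdot 4 = 2 i + 24 = 24 + 2 i \approx 24.0 + 2.0 i$)
$F{\left(N \right)} = 130 + N \left(24 + 2 i\right)$ ($F{\left(N \right)} = \left(24 + 2 i\right) N + 130 = N \left(24 + 2 i\right) + 130 = 130 + N \left(24 + 2 i\right)$)
$\sqrt{19820 + F{\left(\left(6 - 1\right)^{2} \right)}} = \sqrt{19820 + \left(130 + 2 \left(6 - 1\right)^{2} \left(12 + i\right)\right)} = \sqrt{19820 + \left(130 + 2 \cdot 5^{2} \left(12 + i\right)\right)} = \sqrt{19820 + \left(130 + 2 \cdot 25 \left(12 + i\right)\right)} = \sqrt{19820 + \left(130 + \left(600 + 50 i\right)\right)} = \sqrt{19820 + \left(730 + 50 i\right)} = \sqrt{20550 + 50 i}$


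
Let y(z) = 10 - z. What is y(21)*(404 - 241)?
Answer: -1793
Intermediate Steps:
y(21)*(404 - 241) = (10 - 1*21)*(404 - 241) = (10 - 21)*163 = -11*163 = -1793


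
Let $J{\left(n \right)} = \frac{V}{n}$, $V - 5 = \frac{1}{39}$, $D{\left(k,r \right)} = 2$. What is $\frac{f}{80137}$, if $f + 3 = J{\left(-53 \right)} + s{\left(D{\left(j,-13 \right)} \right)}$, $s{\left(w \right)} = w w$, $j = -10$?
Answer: $\frac{1871}{165643179} \approx 1.1295 \cdot 10^{-5}$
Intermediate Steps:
$s{\left(w \right)} = w^{2}$
$V = \frac{196}{39}$ ($V = 5 + \frac{1}{39} = \frac{196}{39} \approx 5.0256$)
$J{\left(n \right)} = \frac{196}{39 n}$
$f = \frac{1871}{2067}$ ($f = -3 + \left(\frac{196}{39 \left(-53\right)} + 2^{2}\right) = -3 + \left(\frac{196}{39} \left(- \frac{1}{53}\right) + 4\right) = -3 + \left(- \frac{196}{2067} + 4\right) = -3 + \frac{8072}{2067} = \frac{1871}{2067} \approx 0.90518$)
$\frac{f}{80137} = \frac{1871}{2067 \cdot 80137} = \frac{1871}{2067} \cdot \frac{1}{80137} = \frac{1871}{165643179}$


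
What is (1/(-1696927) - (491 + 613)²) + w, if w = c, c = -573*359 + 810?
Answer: -2415937029952/1696927 ≈ -1.4237e+6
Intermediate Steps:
c = -204897 (c = -205707 + 810 = -204897)
w = -204897
(1/(-1696927) - (491 + 613)²) + w = (1/(-1696927) - (491 + 613)²) - 204897 = (-1/1696927 - 1*1104²) - 204897 = (-1/1696927 - 1*1218816) - 204897 = (-1/1696927 - 1218816) - 204897 = -2068241778433/1696927 - 204897 = -2415937029952/1696927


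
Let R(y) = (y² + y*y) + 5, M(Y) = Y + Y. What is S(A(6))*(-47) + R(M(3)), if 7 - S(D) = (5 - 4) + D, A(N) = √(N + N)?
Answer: -205 + 94*√3 ≈ -42.187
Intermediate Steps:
M(Y) = 2*Y
A(N) = √2*√N (A(N) = √(2*N) = √2*√N)
R(y) = 5 + 2*y² (R(y) = (y² + y²) + 5 = 2*y² + 5 = 5 + 2*y²)
S(D) = 6 - D (S(D) = 7 - ((5 - 4) + D) = 7 - (1 + D) = 7 + (-1 - D) = 6 - D)
S(A(6))*(-47) + R(M(3)) = (6 - √2*√6)*(-47) + (5 + 2*(2*3)²) = (6 - 2*√3)*(-47) + (5 + 2*6²) = (6 - 2*√3)*(-47) + (5 + 2*36) = (-282 + 94*√3) + (5 + 72) = (-282 + 94*√3) + 77 = -205 + 94*√3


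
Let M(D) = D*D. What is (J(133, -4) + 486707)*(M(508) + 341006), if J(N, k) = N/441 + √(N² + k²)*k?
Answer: 6123006606400/21 - 2396280*√17705 ≈ 2.9125e+11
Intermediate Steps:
J(N, k) = N/441 + k*√(N² + k²)
M(D) = D²
(J(133, -4) + 486707)*(M(508) + 341006) = (((1/441)*133 - 4*√(133² + (-4)²)) + 486707)*(508² + 341006) = ((19/63 - 4*√(17689 + 16)) + 486707)*(258064 + 341006) = ((19/63 - 4*√17705) + 486707)*599070 = (30662560/63 - 4*√17705)*599070 = 6123006606400/21 - 2396280*√17705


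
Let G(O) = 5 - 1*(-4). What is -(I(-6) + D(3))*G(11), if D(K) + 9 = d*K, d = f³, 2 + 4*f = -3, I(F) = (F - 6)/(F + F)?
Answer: 7983/64 ≈ 124.73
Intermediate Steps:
I(F) = (-6 + F)/(2*F) (I(F) = (-6 + F)/((2*F)) = (-6 + F)*(1/(2*F)) = (-6 + F)/(2*F))
f = -5/4 (f = -½ + (¼)*(-3) = -½ - ¾ = -5/4 ≈ -1.2500)
d = -125/64 (d = (-5/4)³ = -125/64 ≈ -1.9531)
G(O) = 9 (G(O) = 5 + 4 = 9)
D(K) = -9 - 125*K/64
-(I(-6) + D(3))*G(11) = -((½)*(-6 - 6)/(-6) + (-9 - 125/64*3))*9 = -((½)*(-⅙)*(-12) + (-9 - 375/64))*9 = -(1 - 951/64)*9 = -(-887)*9/64 = -1*(-7983/64) = 7983/64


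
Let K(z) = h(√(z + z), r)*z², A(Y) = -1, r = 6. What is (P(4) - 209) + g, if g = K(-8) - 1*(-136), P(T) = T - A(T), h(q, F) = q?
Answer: -68 + 256*I ≈ -68.0 + 256.0*I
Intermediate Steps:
K(z) = √2*z^(5/2) (K(z) = √(z + z)*z² = √(2*z)*z² = (√2*√z)*z² = √2*z^(5/2))
P(T) = 1 + T (P(T) = T - 1*(-1) = T + 1 = 1 + T)
g = 136 + 256*I (g = √2*(-8)^(5/2) - 1*(-136) = √2*(128*I*√2) + 136 = 256*I + 136 = 136 + 256*I ≈ 136.0 + 256.0*I)
(P(4) - 209) + g = ((1 + 4) - 209) + (136 + 256*I) = (5 - 209) + (136 + 256*I) = -204 + (136 + 256*I) = -68 + 256*I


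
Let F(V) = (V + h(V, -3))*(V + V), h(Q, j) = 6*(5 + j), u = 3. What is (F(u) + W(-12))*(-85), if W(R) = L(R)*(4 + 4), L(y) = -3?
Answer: -5610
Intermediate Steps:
h(Q, j) = 30 + 6*j
W(R) = -24 (W(R) = -3*(4 + 4) = -3*8 = -24)
F(V) = 2*V*(12 + V) (F(V) = (V + (30 + 6*(-3)))*(V + V) = (V + (30 - 18))*(2*V) = (V + 12)*(2*V) = (12 + V)*(2*V) = 2*V*(12 + V))
(F(u) + W(-12))*(-85) = (2*3*(12 + 3) - 24)*(-85) = (2*3*15 - 24)*(-85) = (90 - 24)*(-85) = 66*(-85) = -5610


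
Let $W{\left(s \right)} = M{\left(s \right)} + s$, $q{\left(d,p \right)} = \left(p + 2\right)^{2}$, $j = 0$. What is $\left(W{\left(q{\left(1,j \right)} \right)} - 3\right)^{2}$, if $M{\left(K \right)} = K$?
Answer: $25$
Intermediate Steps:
$q{\left(d,p \right)} = \left(2 + p\right)^{2}$
$W{\left(s \right)} = 2 s$ ($W{\left(s \right)} = s + s = 2 s$)
$\left(W{\left(q{\left(1,j \right)} \right)} - 3\right)^{2} = \left(2 \left(2 + 0\right)^{2} - 3\right)^{2} = \left(2 \cdot 2^{2} - 3\right)^{2} = \left(2 \cdot 4 - 3\right)^{2} = \left(8 - 3\right)^{2} = 5^{2} = 25$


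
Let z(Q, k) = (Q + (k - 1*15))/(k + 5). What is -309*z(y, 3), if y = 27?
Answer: -4635/8 ≈ -579.38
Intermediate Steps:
z(Q, k) = (-15 + Q + k)/(5 + k) (z(Q, k) = (Q + (k - 15))/(5 + k) = (Q + (-15 + k))/(5 + k) = (-15 + Q + k)/(5 + k))
-309*z(y, 3) = -309*(-15 + 27 + 3)/(5 + 3) = -309*15/8 = -4635/8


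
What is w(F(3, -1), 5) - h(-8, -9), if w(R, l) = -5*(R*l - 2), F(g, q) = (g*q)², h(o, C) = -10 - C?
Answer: -214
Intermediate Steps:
F(g, q) = g²*q²
w(R, l) = 10 - 5*R*l (w(R, l) = -5*(-2 + R*l) = 10 - 5*R*l)
w(F(3, -1), 5) - h(-8, -9) = (10 - 5*3²*(-1)²*5) - (-10 - 1*(-9)) = (10 - 5*9*1*5) - (-10 + 9) = (10 - 5*9*5) - 1*(-1) = (10 - 225) + 1 = -215 + 1 = -214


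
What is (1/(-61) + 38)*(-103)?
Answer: -238651/61 ≈ -3912.3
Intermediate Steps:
(1/(-61) + 38)*(-103) = (-1/61 + 38)*(-103) = (2317/61)*(-103) = -238651/61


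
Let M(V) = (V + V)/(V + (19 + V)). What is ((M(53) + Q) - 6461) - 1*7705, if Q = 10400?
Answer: -470644/125 ≈ -3765.2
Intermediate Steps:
M(V) = 2*V/(19 + 2*V) (M(V) = (2*V)/(19 + 2*V) = 2*V/(19 + 2*V))
((M(53) + Q) - 6461) - 1*7705 = ((2*53/(19 + 2*53) + 10400) - 6461) - 1*7705 = ((2*53/(19 + 106) + 10400) - 6461) - 7705 = ((2*53/125 + 10400) - 6461) - 7705 = ((2*53*(1/125) + 10400) - 6461) - 7705 = ((106/125 + 10400) - 6461) - 7705 = (1300106/125 - 6461) - 7705 = 492481/125 - 7705 = -470644/125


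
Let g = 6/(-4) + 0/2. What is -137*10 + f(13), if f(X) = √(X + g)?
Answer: -1370 + √46/2 ≈ -1366.6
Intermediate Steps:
g = -3/2 (g = 6*(-¼) + 0*(½) = -3/2 + 0 = -3/2 ≈ -1.5000)
f(X) = √(-3/2 + X) (f(X) = √(X - 3/2) = √(-3/2 + X))
-137*10 + f(13) = -137*10 + √(-6 + 4*13)/2 = -1370 + √(-6 + 52)/2 = -1370 + √46/2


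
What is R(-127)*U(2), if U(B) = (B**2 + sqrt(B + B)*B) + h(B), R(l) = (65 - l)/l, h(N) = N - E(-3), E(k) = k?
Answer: -2496/127 ≈ -19.654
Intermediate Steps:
h(N) = 3 + N (h(N) = N - 1*(-3) = N + 3 = 3 + N)
R(l) = (65 - l)/l
U(B) = 3 + B + B**2 + sqrt(2)*B**(3/2) (U(B) = (B**2 + sqrt(B + B)*B) + (3 + B) = (B**2 + sqrt(2*B)*B) + (3 + B) = (B**2 + (sqrt(2)*sqrt(B))*B) + (3 + B) = (B**2 + sqrt(2)*B**(3/2)) + (3 + B) = 3 + B + B**2 + sqrt(2)*B**(3/2))
R(-127)*U(2) = ((65 - 1*(-127))/(-127))*(3 + 2 + 2**2 + sqrt(2)*2**(3/2)) = (-(65 + 127)/127)*(3 + 2 + 4 + sqrt(2)*(2*sqrt(2))) = (-1/127*192)*(3 + 2 + 4 + 4) = -192/127*13 = -2496/127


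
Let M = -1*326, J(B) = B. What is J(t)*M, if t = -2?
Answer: 652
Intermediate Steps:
M = -326
J(t)*M = -2*(-326) = 652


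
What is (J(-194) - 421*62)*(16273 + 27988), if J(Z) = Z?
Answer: -1163887256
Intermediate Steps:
(J(-194) - 421*62)*(16273 + 27988) = (-194 - 421*62)*(16273 + 27988) = (-194 - 26102)*44261 = -26296*44261 = -1163887256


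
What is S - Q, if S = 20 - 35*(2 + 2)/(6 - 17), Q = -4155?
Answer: 46065/11 ≈ 4187.7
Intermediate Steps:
S = 360/11 (S = 20 - 140/(-11) = 20 - 140*(-1)/11 = 20 - 35*(-4/11) = 20 + 140/11 = 360/11 ≈ 32.727)
S - Q = 360/11 - 1*(-4155) = 360/11 + 4155 = 46065/11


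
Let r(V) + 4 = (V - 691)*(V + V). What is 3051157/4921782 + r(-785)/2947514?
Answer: 10199326075405/7253510674974 ≈ 1.4061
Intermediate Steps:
r(V) = -4 + 2*V*(-691 + V) (r(V) = -4 + (V - 691)*(V + V) = -4 + (-691 + V)*(2*V) = -4 + 2*V*(-691 + V))
3051157/4921782 + r(-785)/2947514 = 3051157/4921782 + (-4 - 1382*(-785) + 2*(-785)**2)/2947514 = 3051157*(1/4921782) + (-4 + 1084870 + 2*616225)*(1/2947514) = 3051157/4921782 + (-4 + 1084870 + 1232450)*(1/2947514) = 3051157/4921782 + 2317316*(1/2947514) = 3051157/4921782 + 1158658/1473757 = 10199326075405/7253510674974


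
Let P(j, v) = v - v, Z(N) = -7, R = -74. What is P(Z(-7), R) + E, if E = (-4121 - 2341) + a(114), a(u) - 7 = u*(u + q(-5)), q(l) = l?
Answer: 5971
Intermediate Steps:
a(u) = 7 + u*(-5 + u) (a(u) = 7 + u*(u - 5) = 7 + u*(-5 + u))
P(j, v) = 0
E = 5971 (E = (-4121 - 2341) + (7 + 114² - 5*114) = -6462 + (7 + 12996 - 570) = -6462 + 12433 = 5971)
P(Z(-7), R) + E = 0 + 5971 = 5971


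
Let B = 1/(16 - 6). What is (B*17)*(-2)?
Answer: -17/5 ≈ -3.4000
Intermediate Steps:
B = ⅒ (B = 1/10 = ⅒ ≈ 0.10000)
(B*17)*(-2) = ((⅒)*17)*(-2) = (17/10)*(-2) = -17/5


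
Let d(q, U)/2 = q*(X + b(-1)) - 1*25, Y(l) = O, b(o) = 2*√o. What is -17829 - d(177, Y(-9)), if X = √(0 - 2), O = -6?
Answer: -17779 - 708*I - 354*I*√2 ≈ -17779.0 - 1208.6*I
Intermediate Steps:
X = I*√2 (X = √(-2) = I*√2 ≈ 1.4142*I)
Y(l) = -6
d(q, U) = -50 + 2*q*(2*I + I*√2) (d(q, U) = 2*(q*(I*√2 + 2*√(-1)) - 1*25) = 2*(q*(I*√2 + 2*I) - 25) = 2*(q*(2*I + I*√2) - 25) = 2*(-25 + q*(2*I + I*√2)) = -50 + 2*q*(2*I + I*√2))
-17829 - d(177, Y(-9)) = -17829 - (-50 + 4*I*177 + 2*I*177*√2) = -17829 - (-50 + 708*I + 354*I*√2) = -17829 + (50 - 708*I - 354*I*√2) = -17779 - 708*I - 354*I*√2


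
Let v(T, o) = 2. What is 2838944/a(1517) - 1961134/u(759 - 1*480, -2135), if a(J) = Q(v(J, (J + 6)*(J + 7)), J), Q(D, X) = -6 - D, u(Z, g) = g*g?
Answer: -231081450062/651175 ≈ -3.5487e+5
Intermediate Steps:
u(Z, g) = g²
a(J) = -8 (a(J) = -6 - 1*2 = -6 - 2 = -8)
2838944/a(1517) - 1961134/u(759 - 1*480, -2135) = 2838944/(-8) - 1961134/((-2135)²) = 2838944*(-⅛) - 1961134/4558225 = -354868 - 1961134*1/4558225 = -354868 - 280162/651175 = -231081450062/651175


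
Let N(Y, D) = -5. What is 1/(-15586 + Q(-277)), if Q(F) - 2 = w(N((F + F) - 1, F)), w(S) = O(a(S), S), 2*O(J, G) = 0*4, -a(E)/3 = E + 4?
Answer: -1/15584 ≈ -6.4168e-5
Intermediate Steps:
a(E) = -12 - 3*E (a(E) = -3*(E + 4) = -3*(4 + E) = -12 - 3*E)
O(J, G) = 0 (O(J, G) = (0*4)/2 = (½)*0 = 0)
w(S) = 0
Q(F) = 2 (Q(F) = 2 + 0 = 2)
1/(-15586 + Q(-277)) = 1/(-15586 + 2) = 1/(-15584) = -1/15584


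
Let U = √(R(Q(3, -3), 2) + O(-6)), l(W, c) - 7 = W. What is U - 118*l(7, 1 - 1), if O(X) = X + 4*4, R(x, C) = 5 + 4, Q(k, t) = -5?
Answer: -1652 + √19 ≈ -1647.6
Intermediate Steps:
l(W, c) = 7 + W
R(x, C) = 9
O(X) = 16 + X (O(X) = X + 16 = 16 + X)
U = √19 (U = √(9 + (16 - 6)) = √(9 + 10) = √19 ≈ 4.3589)
U - 118*l(7, 1 - 1) = √19 - 118*(7 + 7) = √19 - 118*14 = √19 - 1652 = -1652 + √19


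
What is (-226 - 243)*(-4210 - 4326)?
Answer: 4003384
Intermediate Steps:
(-226 - 243)*(-4210 - 4326) = -469*(-8536) = 4003384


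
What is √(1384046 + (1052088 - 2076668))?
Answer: √359466 ≈ 599.55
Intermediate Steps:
√(1384046 + (1052088 - 2076668)) = √(1384046 - 1024580) = √359466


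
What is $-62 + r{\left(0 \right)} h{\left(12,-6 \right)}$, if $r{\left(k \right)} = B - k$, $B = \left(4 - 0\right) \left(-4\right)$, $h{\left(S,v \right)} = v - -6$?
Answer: $-62$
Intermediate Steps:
$h{\left(S,v \right)} = 6 + v$ ($h{\left(S,v \right)} = v + 6 = 6 + v$)
$B = -16$ ($B = \left(4 + 0\right) \left(-4\right) = 4 \left(-4\right) = -16$)
$r{\left(k \right)} = -16 - k$
$-62 + r{\left(0 \right)} h{\left(12,-6 \right)} = -62 + \left(-16 - 0\right) \left(6 - 6\right) = -62 + \left(-16 + 0\right) 0 = -62 - 0 = -62 + 0 = -62$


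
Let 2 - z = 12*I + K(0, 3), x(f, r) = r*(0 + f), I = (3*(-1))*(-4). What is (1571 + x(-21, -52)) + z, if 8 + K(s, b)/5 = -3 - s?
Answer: 2576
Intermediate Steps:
K(s, b) = -55 - 5*s (K(s, b) = -40 + 5*(-3 - s) = -40 + (-15 - 5*s) = -55 - 5*s)
I = 12 (I = -3*(-4) = 12)
x(f, r) = f*r (x(f, r) = r*f = f*r)
z = -87 (z = 2 - (12*12 + (-55 - 5*0)) = 2 - (144 + (-55 + 0)) = 2 - (144 - 55) = 2 - 1*89 = 2 - 89 = -87)
(1571 + x(-21, -52)) + z = (1571 - 21*(-52)) - 87 = (1571 + 1092) - 87 = 2663 - 87 = 2576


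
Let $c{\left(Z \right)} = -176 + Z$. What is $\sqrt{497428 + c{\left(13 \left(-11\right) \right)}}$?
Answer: $\sqrt{497109} \approx 705.06$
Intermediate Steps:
$\sqrt{497428 + c{\left(13 \left(-11\right) \right)}} = \sqrt{497428 + \left(-176 + 13 \left(-11\right)\right)} = \sqrt{497428 - 319} = \sqrt{497109}$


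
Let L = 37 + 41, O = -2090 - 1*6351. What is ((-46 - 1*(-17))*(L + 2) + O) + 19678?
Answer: 8917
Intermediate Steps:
O = -8441 (O = -2090 - 6351 = -8441)
L = 78
((-46 - 1*(-17))*(L + 2) + O) + 19678 = ((-46 - 1*(-17))*(78 + 2) - 8441) + 19678 = ((-46 + 17)*80 - 8441) + 19678 = (-29*80 - 8441) + 19678 = (-2320 - 8441) + 19678 = -10761 + 19678 = 8917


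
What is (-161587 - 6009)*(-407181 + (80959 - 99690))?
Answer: 71381147552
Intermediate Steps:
(-161587 - 6009)*(-407181 + (80959 - 99690)) = -167596*(-407181 - 18731) = -167596*(-425912) = 71381147552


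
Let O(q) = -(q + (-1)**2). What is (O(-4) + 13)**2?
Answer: 256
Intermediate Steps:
O(q) = -1 - q (O(q) = -(q + 1) = -(1 + q) = -1 - q)
(O(-4) + 13)**2 = ((-1 - 1*(-4)) + 13)**2 = ((-1 + 4) + 13)**2 = (3 + 13)**2 = 16**2 = 256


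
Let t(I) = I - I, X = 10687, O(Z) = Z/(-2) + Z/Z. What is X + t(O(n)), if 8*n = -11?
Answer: 10687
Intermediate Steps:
n = -11/8 (n = (1/8)*(-11) = -11/8 ≈ -1.3750)
O(Z) = 1 - Z/2 (O(Z) = Z*(-1/2) + 1 = -Z/2 + 1 = 1 - Z/2)
t(I) = 0
X + t(O(n)) = 10687 + 0 = 10687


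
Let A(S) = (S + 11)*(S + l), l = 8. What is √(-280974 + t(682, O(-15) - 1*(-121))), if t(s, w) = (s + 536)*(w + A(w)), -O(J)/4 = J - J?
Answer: 78*√3387 ≈ 4539.4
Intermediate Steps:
O(J) = 0 (O(J) = -4*(J - J) = -4*0 = 0)
A(S) = (8 + S)*(11 + S) (A(S) = (S + 11)*(S + 8) = (11 + S)*(8 + S) = (8 + S)*(11 + S))
t(s, w) = (536 + s)*(88 + w² + 20*w) (t(s, w) = (s + 536)*(w + (88 + w² + 19*w)) = (536 + s)*(88 + w² + 20*w))
√(-280974 + t(682, O(-15) - 1*(-121))) = √(-280974 + (47168 + 536*(0 - 1*(-121))² + 10720*(0 - 1*(-121)) + 682*(0 - 1*(-121)) + 682*(88 + (0 - 1*(-121))² + 19*(0 - 1*(-121))))) = √(-280974 + (47168 + 536*(0 + 121)² + 10720*(0 + 121) + 682*(0 + 121) + 682*(88 + (0 + 121)² + 19*(0 + 121)))) = √(-280974 + (47168 + 536*121² + 10720*121 + 682*121 + 682*(88 + 121² + 19*121))) = √(-280974 + (47168 + 536*14641 + 1297120 + 82522 + 682*(88 + 14641 + 2299))) = √(-280974 + (47168 + 7847576 + 1297120 + 82522 + 682*17028)) = √(-280974 + (47168 + 7847576 + 1297120 + 82522 + 11613096)) = √(-280974 + 20887482) = √20606508 = 78*√3387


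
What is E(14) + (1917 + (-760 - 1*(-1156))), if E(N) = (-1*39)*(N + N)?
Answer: 1221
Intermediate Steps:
E(N) = -78*N
E(14) + (1917 + (-760 - 1*(-1156))) = -78*14 + (1917 + (-760 - 1*(-1156))) = -1092 + (1917 + (-760 + 1156)) = -1092 + (1917 + 396) = -1092 + 2313 = 1221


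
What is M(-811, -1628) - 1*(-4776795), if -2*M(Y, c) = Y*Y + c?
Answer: 8897497/2 ≈ 4.4488e+6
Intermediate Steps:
M(Y, c) = -c/2 - Y**2/2 (M(Y, c) = -(Y*Y + c)/2 = -(Y**2 + c)/2 = -(c + Y**2)/2 = -c/2 - Y**2/2)
M(-811, -1628) - 1*(-4776795) = (-1/2*(-1628) - 1/2*(-811)**2) - 1*(-4776795) = (814 - 1/2*657721) + 4776795 = (814 - 657721/2) + 4776795 = -656093/2 + 4776795 = 8897497/2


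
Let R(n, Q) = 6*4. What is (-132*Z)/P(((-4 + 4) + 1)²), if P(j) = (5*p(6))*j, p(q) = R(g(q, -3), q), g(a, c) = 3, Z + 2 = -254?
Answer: 1408/5 ≈ 281.60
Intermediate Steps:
Z = -256 (Z = -2 - 254 = -256)
R(n, Q) = 24
p(q) = 24
P(j) = 120*j (P(j) = (5*24)*j = 120*j)
(-132*Z)/P(((-4 + 4) + 1)²) = (-132*(-256))/((120*((-4 + 4) + 1)²)) = 33792/((120*(0 + 1)²)) = 33792/((120*1²)) = 33792/((120*1)) = 33792/120 = 33792*(1/120) = 1408/5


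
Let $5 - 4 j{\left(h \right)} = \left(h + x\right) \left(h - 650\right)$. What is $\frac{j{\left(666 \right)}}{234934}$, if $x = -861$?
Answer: $\frac{3125}{939736} \approx 0.0033254$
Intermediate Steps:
$j{\left(h \right)} = \frac{5}{4} - \frac{\left(-861 + h\right) \left(-650 + h\right)}{4}$ ($j{\left(h \right)} = \frac{5}{4} - \frac{\left(h - 861\right) \left(h - 650\right)}{4} = \frac{5}{4} - \frac{\left(-861 + h\right) \left(-650 + h\right)}{4}$)
$\frac{j{\left(666 \right)}}{234934} = \frac{- \frac{559645}{4} - \frac{666^{2}}{4} + \frac{1511}{4} \cdot 666}{234934} = \left(- \frac{559645}{4} - 110889 + \frac{503163}{2}\right) \frac{1}{234934} = \frac{3125}{4} \cdot \frac{1}{234934} = \frac{3125}{939736}$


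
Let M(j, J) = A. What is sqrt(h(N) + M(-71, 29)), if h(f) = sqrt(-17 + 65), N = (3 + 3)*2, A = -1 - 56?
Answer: sqrt(-57 + 4*sqrt(3)) ≈ 7.0761*I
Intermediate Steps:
A = -57
M(j, J) = -57
N = 12 (N = 6*2 = 12)
h(f) = 4*sqrt(3) (h(f) = sqrt(48) = 4*sqrt(3))
sqrt(h(N) + M(-71, 29)) = sqrt(4*sqrt(3) - 57) = sqrt(-57 + 4*sqrt(3))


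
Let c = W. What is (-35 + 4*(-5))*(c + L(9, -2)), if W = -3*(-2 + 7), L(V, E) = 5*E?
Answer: 1375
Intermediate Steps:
W = -15 (W = -3*5 = -15)
c = -15
(-35 + 4*(-5))*(c + L(9, -2)) = (-35 + 4*(-5))*(-15 + 5*(-2)) = (-35 - 20)*(-15 - 10) = -55*(-25) = 1375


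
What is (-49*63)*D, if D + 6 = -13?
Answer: 58653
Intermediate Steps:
D = -19 (D = -6 - 13 = -19)
(-49*63)*D = -49*63*(-19) = -3087*(-19) = 58653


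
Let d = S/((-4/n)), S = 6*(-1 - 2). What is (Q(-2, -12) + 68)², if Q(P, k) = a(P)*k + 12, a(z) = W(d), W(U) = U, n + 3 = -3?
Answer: 163216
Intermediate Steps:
n = -6 (n = -3 - 3 = -6)
S = -18 (S = 6*(-3) = -18)
d = -27 (d = -18/((-4/(-6))) = -18/((-4*(-⅙))) = -18/⅔ = -18*3/2 = -27)
a(z) = -27
Q(P, k) = 12 - 27*k (Q(P, k) = -27*k + 12 = 12 - 27*k)
(Q(-2, -12) + 68)² = ((12 - 27*(-12)) + 68)² = ((12 + 324) + 68)² = (336 + 68)² = 404² = 163216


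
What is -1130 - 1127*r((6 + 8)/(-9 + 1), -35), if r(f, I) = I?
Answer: 38315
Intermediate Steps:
-1130 - 1127*r((6 + 8)/(-9 + 1), -35) = -1130 - 1127*(-35) = -1130 + 39445 = 38315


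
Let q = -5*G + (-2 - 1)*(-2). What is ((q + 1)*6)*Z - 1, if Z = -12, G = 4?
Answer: 935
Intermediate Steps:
q = -14 (q = -5*4 + (-2 - 1)*(-2) = -20 - 3*(-2) = -20 + 6 = -14)
((q + 1)*6)*Z - 1 = ((-14 + 1)*6)*(-12) - 1 = -13*6*(-12) - 1 = -78*(-12) - 1 = 936 - 1 = 935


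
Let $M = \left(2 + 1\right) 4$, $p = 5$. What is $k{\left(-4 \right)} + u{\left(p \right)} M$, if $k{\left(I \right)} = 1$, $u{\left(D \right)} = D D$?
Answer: $301$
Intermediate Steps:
$u{\left(D \right)} = D^{2}$
$M = 12$ ($M = 3 \cdot 4 = 12$)
$k{\left(-4 \right)} + u{\left(p \right)} M = 1 + 5^{2} \cdot 12 = 1 + 25 \cdot 12 = 1 + 300 = 301$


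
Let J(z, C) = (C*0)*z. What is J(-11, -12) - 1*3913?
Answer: -3913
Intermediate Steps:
J(z, C) = 0 (J(z, C) = 0*z = 0)
J(-11, -12) - 1*3913 = 0 - 1*3913 = 0 - 3913 = -3913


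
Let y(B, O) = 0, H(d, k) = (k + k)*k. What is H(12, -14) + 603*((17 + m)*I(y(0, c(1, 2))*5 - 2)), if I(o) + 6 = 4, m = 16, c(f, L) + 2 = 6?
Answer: -39406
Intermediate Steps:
c(f, L) = 4 (c(f, L) = -2 + 6 = 4)
H(d, k) = 2*k² (H(d, k) = (2*k)*k = 2*k²)
I(o) = -2 (I(o) = -6 + 4 = -2)
H(12, -14) + 603*((17 + m)*I(y(0, c(1, 2))*5 - 2)) = 2*(-14)² + 603*((17 + 16)*(-2)) = 2*196 + 603*(33*(-2)) = 392 + 603*(-66) = 392 - 39798 = -39406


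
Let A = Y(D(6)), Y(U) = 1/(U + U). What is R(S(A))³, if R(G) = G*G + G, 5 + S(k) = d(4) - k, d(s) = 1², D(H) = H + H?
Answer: 355045312441/191102976 ≈ 1857.9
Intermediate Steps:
D(H) = 2*H
d(s) = 1
Y(U) = 1/(2*U)
A = 1/24 (A = 1/(2*((2*6))) = (½)/12 = (½)*(1/12) = 1/24 ≈ 0.041667)
S(k) = -4 - k (S(k) = -5 + (1 - k) = -4 - k)
R(G) = G + G² (R(G) = G² + G = G + G²)
R(S(A))³ = ((-4 - 1*1/24)*(1 + (-4 - 1*1/24)))³ = ((-4 - 1/24)*(1 + (-4 - 1/24)))³ = (-97*(1 - 97/24)/24)³ = (-97/24*(-73/24))³ = (7081/576)³ = 355045312441/191102976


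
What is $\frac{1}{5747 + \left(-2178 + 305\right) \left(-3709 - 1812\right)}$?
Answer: $\frac{1}{10346580} \approx 9.665 \cdot 10^{-8}$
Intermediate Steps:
$\frac{1}{5747 + \left(-2178 + 305\right) \left(-3709 - 1812\right)} = \frac{1}{5747 - -10340833} = \frac{1}{5747 + 10340833} = \frac{1}{10346580}$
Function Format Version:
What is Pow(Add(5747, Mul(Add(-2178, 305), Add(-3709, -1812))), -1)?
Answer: Rational(1, 10346580) ≈ 9.6650e-8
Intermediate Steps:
Pow(Add(5747, Mul(Add(-2178, 305), Add(-3709, -1812))), -1) = Pow(Add(5747, Mul(-1873, -5521)), -1) = Pow(Add(5747, 10340833), -1) = Pow(10346580, -1) = Rational(1, 10346580)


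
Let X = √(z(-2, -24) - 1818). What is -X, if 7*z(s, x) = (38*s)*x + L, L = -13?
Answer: -I*√76405/7 ≈ -39.488*I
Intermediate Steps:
z(s, x) = -13/7 + 38*s*x/7 (z(s, x) = ((38*s)*x - 13)/7 = (38*s*x - 13)/7 = (-13 + 38*s*x)/7 = -13/7 + 38*s*x/7)
X = I*√76405/7 (X = √((-13/7 + (38/7)*(-2)*(-24)) - 1818) = √((-13/7 + 1824/7) - 1818) = √(1811/7 - 1818) = √(-10915/7) = I*√76405/7 ≈ 39.488*I)
-X = -I*√76405/7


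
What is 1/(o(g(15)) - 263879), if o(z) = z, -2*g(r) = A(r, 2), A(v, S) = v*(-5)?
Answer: -2/527683 ≈ -3.7902e-6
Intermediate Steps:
A(v, S) = -5*v
g(r) = 5*r/2 (g(r) = -(-5)*r/2 = 5*r/2)
1/(o(g(15)) - 263879) = 1/((5/2)*15 - 263879) = 1/(75/2 - 263879) = 1/(-527683/2) = -2/527683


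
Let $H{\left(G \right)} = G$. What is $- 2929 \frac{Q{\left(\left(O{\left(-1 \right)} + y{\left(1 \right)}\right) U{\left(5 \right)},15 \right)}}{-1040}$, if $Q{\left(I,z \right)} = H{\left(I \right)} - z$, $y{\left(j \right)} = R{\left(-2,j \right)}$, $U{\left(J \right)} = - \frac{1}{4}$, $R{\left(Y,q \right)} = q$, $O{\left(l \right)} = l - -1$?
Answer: $- \frac{178669}{4160} \approx -42.949$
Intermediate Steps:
$O{\left(l \right)} = 1 + l$ ($O{\left(l \right)} = l + 1 = 1 + l$)
$U{\left(J \right)} = - \frac{1}{4}$ ($U{\left(J \right)} = \left(-1\right) \frac{1}{4} = - \frac{1}{4}$)
$y{\left(j \right)} = j$
$Q{\left(I,z \right)} = I - z$
$- 2929 \frac{Q{\left(\left(O{\left(-1 \right)} + y{\left(1 \right)}\right) U{\left(5 \right)},15 \right)}}{-1040} = - 2929 \frac{\left(\left(1 - 1\right) + 1\right) \left(- \frac{1}{4}\right) - 15}{-1040} = - 2929 \left(\left(0 + 1\right) \left(- \frac{1}{4}\right) - 15\right) \left(- \frac{1}{1040}\right) = - 2929 \left(1 \left(- \frac{1}{4}\right) - 15\right) \left(- \frac{1}{1040}\right) = - 2929 \left(- \frac{1}{4} - 15\right) \left(- \frac{1}{1040}\right) = - 2929 \left(\left(- \frac{61}{4}\right) \left(- \frac{1}{1040}\right)\right) = \left(-2929\right) \frac{61}{4160} = - \frac{178669}{4160}$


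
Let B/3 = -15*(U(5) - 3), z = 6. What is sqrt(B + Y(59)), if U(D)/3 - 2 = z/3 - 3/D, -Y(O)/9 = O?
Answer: 3*I*sqrt(95) ≈ 29.24*I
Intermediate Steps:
Y(O) = -9*O
U(D) = 12 - 9/D (U(D) = 6 + 3*(6/3 - 3/D) = 6 + 3*(6*(1/3) - 3/D) = 6 + 3*(2 - 3/D) = 6 + (6 - 9/D) = 12 - 9/D)
B = -324 (B = 3*(-15*((12 - 9/5) - 3)) = 3*(-15*(51/5 - 3)) = 3*(-15*36/5) = 3*(-108) = -324)
sqrt(B + Y(59)) = sqrt(-324 - 9*59) = sqrt(-324 - 531) = sqrt(-855) = 3*I*sqrt(95)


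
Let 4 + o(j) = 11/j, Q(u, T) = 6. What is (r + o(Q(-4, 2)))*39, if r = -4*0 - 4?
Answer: -481/2 ≈ -240.50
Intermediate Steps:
o(j) = -4 + 11/j
r = -4 (r = 0 - 4 = -4)
(r + o(Q(-4, 2)))*39 = (-4 + (-4 + 11/6))*39 = (-4 - 13/6)*39 = -37/6*39 = -481/2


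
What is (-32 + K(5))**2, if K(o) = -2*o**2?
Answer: 6724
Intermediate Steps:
(-32 + K(5))**2 = (-32 - 2*5**2)**2 = (-32 - 2*25)**2 = (-32 - 50)**2 = (-82)**2 = 6724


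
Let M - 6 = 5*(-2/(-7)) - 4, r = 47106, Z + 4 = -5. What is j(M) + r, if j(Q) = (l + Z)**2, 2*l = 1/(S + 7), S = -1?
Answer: 6794713/144 ≈ 47186.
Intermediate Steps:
Z = -9 (Z = -4 - 5 = -9)
l = 1/12 (l = 1/(2*(-1 + 7)) = (1/2)/6 = (1/2)*(1/6) = 1/12 ≈ 0.083333)
M = 24/7 (M = 6 + (5*(-2/(-7)) - 4) = 6 + (5*(-2*(-1/7)) - 4) = 6 + (5*(2/7) - 4) = 6 + (10/7 - 4) = 6 - 18/7 = 24/7 ≈ 3.4286)
j(Q) = 11449/144 (j(Q) = (1/12 - 9)**2 = (-107/12)**2 = 11449/144)
j(M) + r = 11449/144 + 47106 = 6794713/144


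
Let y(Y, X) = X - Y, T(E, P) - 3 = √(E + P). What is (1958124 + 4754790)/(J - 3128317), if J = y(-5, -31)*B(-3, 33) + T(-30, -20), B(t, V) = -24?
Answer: -699863799622/326081491205 - 1118819*I*√2/326081491205 ≈ -2.1463 - 4.8523e-6*I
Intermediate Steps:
T(E, P) = 3 + √(E + P)
J = 627 + 5*I*√2 (J = (-31 - 1*(-5))*(-24) + (3 + √(-30 - 20)) = (-31 + 5)*(-24) + (3 + √(-50)) = -26*(-24) + (3 + 5*I*√2) = 624 + (3 + 5*I*√2) = 627 + 5*I*√2 ≈ 627.0 + 7.0711*I)
(1958124 + 4754790)/(J - 3128317) = (1958124 + 4754790)/((627 + 5*I*√2) - 3128317) = 6712914/(-3127690 + 5*I*√2)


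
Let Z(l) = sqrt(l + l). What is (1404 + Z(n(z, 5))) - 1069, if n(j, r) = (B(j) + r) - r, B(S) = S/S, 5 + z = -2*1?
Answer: 335 + sqrt(2) ≈ 336.41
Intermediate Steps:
z = -7 (z = -5 - 2*1 = -5 - 2 = -7)
B(S) = 1
n(j, r) = 1 (n(j, r) = (1 + r) - r = 1)
Z(l) = sqrt(2)*sqrt(l) (Z(l) = sqrt(2*l) = sqrt(2)*sqrt(l))
(1404 + Z(n(z, 5))) - 1069 = (1404 + sqrt(2)*sqrt(1)) - 1069 = (1404 + sqrt(2)*1) - 1069 = (1404 + sqrt(2)) - 1069 = 335 + sqrt(2)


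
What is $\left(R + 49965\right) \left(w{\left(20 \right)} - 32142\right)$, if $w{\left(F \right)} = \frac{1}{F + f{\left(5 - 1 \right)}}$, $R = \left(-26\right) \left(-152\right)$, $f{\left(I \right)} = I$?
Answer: $- \frac{41591951219}{24} \approx -1.733 \cdot 10^{9}$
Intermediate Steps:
$R = 3952$
$w{\left(F \right)} = \frac{1}{4 + F}$ ($w{\left(F \right)} = \frac{1}{F + \left(5 - 1\right)} = \frac{1}{F + 4} = \frac{1}{4 + F}$)
$\left(R + 49965\right) \left(w{\left(20 \right)} - 32142\right) = \left(3952 + 49965\right) \left(\frac{1}{4 + 20} - 32142\right) = 53917 \left(\frac{1}{24} - 32142\right) = 53917 \left(- \frac{771407}{24}\right) = - \frac{41591951219}{24}$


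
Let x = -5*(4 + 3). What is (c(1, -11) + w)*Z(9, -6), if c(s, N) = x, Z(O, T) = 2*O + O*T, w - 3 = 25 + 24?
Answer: -612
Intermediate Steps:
w = 52 (w = 3 + (25 + 24) = 3 + 49 = 52)
x = -35 (x = -5*7 = -35)
c(s, N) = -35
(c(1, -11) + w)*Z(9, -6) = (-35 + 52)*(9*(2 - 6)) = 17*(9*(-4)) = 17*(-36) = -612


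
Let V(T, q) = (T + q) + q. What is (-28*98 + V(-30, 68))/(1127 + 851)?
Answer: -1319/989 ≈ -1.3337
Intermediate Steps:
V(T, q) = T + 2*q
(-28*98 + V(-30, 68))/(1127 + 851) = (-28*98 + (-30 + 2*68))/(1127 + 851) = (-2744 + (-30 + 136))/1978 = (-2744 + 106)*(1/1978) = -2638*1/1978 = -1319/989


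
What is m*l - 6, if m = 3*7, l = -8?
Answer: -174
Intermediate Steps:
m = 21
m*l - 6 = 21*(-8) - 6 = -168 - 6 = -174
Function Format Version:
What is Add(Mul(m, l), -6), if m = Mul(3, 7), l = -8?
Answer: -174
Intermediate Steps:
m = 21
Add(Mul(m, l), -6) = Add(Mul(21, -8), -6) = Add(-168, -6) = -174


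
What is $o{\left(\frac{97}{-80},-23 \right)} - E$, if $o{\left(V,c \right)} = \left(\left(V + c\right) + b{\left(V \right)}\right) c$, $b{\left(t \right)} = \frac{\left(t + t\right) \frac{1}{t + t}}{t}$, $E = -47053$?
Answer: $\frac{369599927}{7760} \approx 47629.0$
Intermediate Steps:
$b{\left(t \right)} = \frac{1}{t}$ ($b{\left(t \right)} = \frac{2 t \frac{1}{2 t}}{t} = 1 \frac{1}{t} = \frac{1}{t}$)
$o{\left(V,c \right)} = c \left(V + c + \frac{1}{V}\right)$ ($o{\left(V,c \right)} = \left(\left(V + c\right) + \frac{1}{V}\right) c = \left(V + c + \frac{1}{V}\right) c = c \left(V + c + \frac{1}{V}\right)$)
$o{\left(\frac{97}{-80},-23 \right)} - E = - \frac{23 \left(1 + \frac{97}{-80} \left(\frac{97}{-80} - 23\right)\right)}{97 \frac{1}{-80}} - -47053 = - \frac{23 \left(1 + 97 \left(- \frac{1}{80}\right) \left(97 \left(- \frac{1}{80}\right) - 23\right)\right)}{97 \left(- \frac{1}{80}\right)} + 47053 = - \frac{23 \left(1 - \frac{97 \left(- \frac{97}{80} - 23\right)}{80}\right)}{- \frac{97}{80}} + 47053 = \left(-23\right) \left(- \frac{80}{97}\right) \left(1 - - \frac{187889}{6400}\right) + 47053 = \left(-23\right) \left(- \frac{80}{97}\right) \left(1 + \frac{187889}{6400}\right) + 47053 = \left(-23\right) \left(- \frac{80}{97}\right) \frac{194289}{6400} + 47053 = \frac{4468647}{7760} + 47053 = \frac{369599927}{7760}$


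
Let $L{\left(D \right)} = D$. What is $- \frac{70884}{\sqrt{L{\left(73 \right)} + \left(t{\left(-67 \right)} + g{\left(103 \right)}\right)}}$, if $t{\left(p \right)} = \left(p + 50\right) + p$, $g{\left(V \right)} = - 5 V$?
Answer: $\frac{35442 i \sqrt{526}}{263} \approx 3090.7 i$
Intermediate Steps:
$t{\left(p \right)} = 50 + 2 p$ ($t{\left(p \right)} = \left(50 + p\right) + p = 50 + 2 p$)
$- \frac{70884}{\sqrt{L{\left(73 \right)} + \left(t{\left(-67 \right)} + g{\left(103 \right)}\right)}} = - \frac{70884}{\sqrt{73 + \left(\left(50 + 2 \left(-67\right)\right) - 515\right)}} = - \frac{70884}{\sqrt{73 + \left(\left(50 - 134\right) - 515\right)}} = - \frac{70884}{\sqrt{73 - 599}} = - \frac{70884}{\sqrt{-526}} = - \frac{70884}{i \sqrt{526}} = - 70884 \left(- \frac{i \sqrt{526}}{526}\right) = \frac{35442 i \sqrt{526}}{263}$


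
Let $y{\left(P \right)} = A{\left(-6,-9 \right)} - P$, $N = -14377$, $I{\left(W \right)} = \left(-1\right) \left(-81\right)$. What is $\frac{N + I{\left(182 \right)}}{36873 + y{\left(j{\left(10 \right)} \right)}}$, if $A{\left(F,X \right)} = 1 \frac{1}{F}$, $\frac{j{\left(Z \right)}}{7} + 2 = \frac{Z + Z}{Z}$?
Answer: $- \frac{85776}{221237} \approx -0.38771$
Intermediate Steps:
$j{\left(Z \right)} = 0$ ($j{\left(Z \right)} = -14 + 7 \frac{Z + Z}{Z} = -14 + 7 \frac{2 Z}{Z} = -14 + 7 \cdot 2 = -14 + 14 = 0$)
$I{\left(W \right)} = 81$
$A{\left(F,X \right)} = \frac{1}{F}$
$y{\left(P \right)} = - \frac{1}{6} - P$ ($y{\left(P \right)} = \frac{1}{-6} - P = - \frac{1}{6} - P$)
$\frac{N + I{\left(182 \right)}}{36873 + y{\left(j{\left(10 \right)} \right)}} = \frac{-14377 + 81}{36873 - \frac{1}{6}} = - \frac{14296}{36873 + \left(- \frac{1}{6} + 0\right)} = - \frac{14296}{36873 - \frac{1}{6}} = - \frac{14296}{\frac{221237}{6}} = \left(-14296\right) \frac{6}{221237} = - \frac{85776}{221237}$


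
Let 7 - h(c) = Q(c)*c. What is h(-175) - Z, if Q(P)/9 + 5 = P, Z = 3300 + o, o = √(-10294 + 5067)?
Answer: -286793 - I*√5227 ≈ -2.8679e+5 - 72.298*I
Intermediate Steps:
o = I*√5227 (o = √(-5227) = I*√5227 ≈ 72.298*I)
Z = 3300 + I*√5227 ≈ 3300.0 + 72.298*I
Q(P) = -45 + 9*P
h(c) = 7 - c*(-45 + 9*c) (h(c) = 7 - (-45 + 9*c)*c = 7 - c*(-45 + 9*c))
h(-175) - Z = (7 - 9*(-175)*(-5 - 175)) - (3300 + I*√5227) = (7 - 9*(-175)*(-180)) + (-3300 - I*√5227) = (7 - 283500) + (-3300 - I*√5227) = -283493 + (-3300 - I*√5227) = -286793 - I*√5227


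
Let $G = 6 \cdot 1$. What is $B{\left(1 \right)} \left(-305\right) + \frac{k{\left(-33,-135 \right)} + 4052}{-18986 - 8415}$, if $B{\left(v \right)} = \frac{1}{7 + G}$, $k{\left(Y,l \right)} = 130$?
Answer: $- \frac{8411671}{356213} \approx -23.614$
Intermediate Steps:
$G = 6$
$B{\left(v \right)} = \frac{1}{13}$ ($B{\left(v \right)} = \frac{1}{7 + 6} = \frac{1}{13}$)
$B{\left(1 \right)} \left(-305\right) + \frac{k{\left(-33,-135 \right)} + 4052}{-18986 - 8415} = \frac{1}{13} \left(-305\right) + \frac{130 + 4052}{-18986 - 8415} = - \frac{305}{13} + \frac{4182}{-27401} = - \frac{305}{13} + 4182 \left(- \frac{1}{27401}\right) = - \frac{305}{13} - \frac{4182}{27401} = - \frac{8411671}{356213}$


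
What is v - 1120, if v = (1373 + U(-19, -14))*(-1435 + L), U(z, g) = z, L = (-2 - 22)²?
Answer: -1164206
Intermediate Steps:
L = 576 (L = (-24)² = 576)
v = -1163086 (v = (1373 - 19)*(-1435 + 576) = 1354*(-859) = -1163086)
v - 1120 = -1163086 - 1120 = -1164206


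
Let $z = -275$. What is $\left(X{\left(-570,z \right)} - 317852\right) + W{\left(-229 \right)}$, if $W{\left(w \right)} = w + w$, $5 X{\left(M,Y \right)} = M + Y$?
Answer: $-318479$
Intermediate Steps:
$X{\left(M,Y \right)} = \frac{M}{5} + \frac{Y}{5}$ ($X{\left(M,Y \right)} = \frac{M + Y}{5} = \frac{M}{5} + \frac{Y}{5}$)
$W{\left(w \right)} = 2 w$
$\left(X{\left(-570,z \right)} - 317852\right) + W{\left(-229 \right)} = \left(\left(\frac{1}{5} \left(-570\right) + \frac{1}{5} \left(-275\right)\right) - 317852\right) + 2 \left(-229\right) = \left(\left(-114 - 55\right) - 317852\right) - 458 = \left(-169 - 317852\right) - 458 = -318021 - 458 = -318479$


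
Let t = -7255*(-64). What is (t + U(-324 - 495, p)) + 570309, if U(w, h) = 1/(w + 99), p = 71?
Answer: 744932879/720 ≈ 1.0346e+6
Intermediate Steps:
U(w, h) = 1/(99 + w)
t = 464320
(t + U(-324 - 495, p)) + 570309 = (464320 + 1/(99 + (-324 - 495))) + 570309 = (464320 + 1/(99 - 819)) + 570309 = (464320 + 1/(-720)) + 570309 = (464320 - 1/720) + 570309 = 334310399/720 + 570309 = 744932879/720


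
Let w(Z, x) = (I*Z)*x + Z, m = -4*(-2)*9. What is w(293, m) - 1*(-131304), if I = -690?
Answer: -14424643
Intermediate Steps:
m = 72 (m = 8*9 = 72)
w(Z, x) = Z - 690*Z*x (w(Z, x) = (-690*Z)*x + Z = -690*Z*x + Z = Z - 690*Z*x)
w(293, m) - 1*(-131304) = 293*(1 - 690*72) - 1*(-131304) = 293*(1 - 49680) + 131304 = 293*(-49679) + 131304 = -14555947 + 131304 = -14424643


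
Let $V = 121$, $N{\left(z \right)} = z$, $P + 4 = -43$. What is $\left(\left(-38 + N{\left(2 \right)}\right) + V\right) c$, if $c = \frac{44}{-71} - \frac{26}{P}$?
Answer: $- \frac{18870}{3337} \approx -5.6548$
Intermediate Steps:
$P = -47$ ($P = -4 - 43 = -47$)
$c = - \frac{222}{3337}$ ($c = \frac{44}{-71} - \frac{26}{-47} = 44 \left(- \frac{1}{71}\right) - - \frac{26}{47} = - \frac{44}{71} + \frac{26}{47} = - \frac{222}{3337} \approx -0.066527$)
$\left(\left(-38 + N{\left(2 \right)}\right) + V\right) c = \left(\left(-38 + 2\right) + 121\right) \left(- \frac{222}{3337}\right) = \left(-36 + 121\right) \left(- \frac{222}{3337}\right) = 85 \left(- \frac{222}{3337}\right) = - \frac{18870}{3337}$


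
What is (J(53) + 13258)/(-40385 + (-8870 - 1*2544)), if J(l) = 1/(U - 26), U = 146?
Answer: -1590961/6215880 ≈ -0.25595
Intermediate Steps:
J(l) = 1/120 (J(l) = 1/(146 - 26) = 1/120)
(J(53) + 13258)/(-40385 + (-8870 - 1*2544)) = (1/120 + 13258)/(-40385 + (-8870 - 1*2544)) = 1590961/(120*(-40385 + (-8870 - 2544))) = 1590961/(120*(-40385 - 11414)) = (1590961/120)/(-51799) = (1590961/120)*(-1/51799) = -1590961/6215880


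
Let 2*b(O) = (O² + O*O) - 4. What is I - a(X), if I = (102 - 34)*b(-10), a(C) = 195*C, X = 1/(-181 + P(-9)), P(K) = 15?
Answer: 1106419/166 ≈ 6665.2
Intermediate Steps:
X = -1/166 (X = 1/(-181 + 15) = 1/(-166) = -1/166 ≈ -0.0060241)
b(O) = -2 + O² (b(O) = ((O² + O*O) - 4)/2 = ((O² + O²) - 4)/2 = (2*O² - 4)/2 = (-4 + 2*O²)/2 = -2 + O²)
I = 6664 (I = (102 - 34)*(-2 + (-10)²) = 68*(-2 + 100) = 68*98 = 6664)
I - a(X) = 6664 - 195*(-1)/166 = 6664 - 1*(-195/166) = 6664 + 195/166 = 1106419/166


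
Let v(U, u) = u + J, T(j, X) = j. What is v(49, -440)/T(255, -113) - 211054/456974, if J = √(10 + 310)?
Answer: -25488733/11652837 + 8*√5/255 ≈ -2.1172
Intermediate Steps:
J = 8*√5 (J = √320 = 8*√5 ≈ 17.889)
v(U, u) = u + 8*√5
v(49, -440)/T(255, -113) - 211054/456974 = (-440 + 8*√5)/255 - 211054/456974 = (-440 + 8*√5)*(1/255) - 211054*1/456974 = (-88/51 + 8*√5/255) - 105527/228487 = -25488733/11652837 + 8*√5/255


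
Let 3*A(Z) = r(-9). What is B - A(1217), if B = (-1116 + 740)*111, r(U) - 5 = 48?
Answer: -125261/3 ≈ -41754.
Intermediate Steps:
r(U) = 53 (r(U) = 5 + 48 = 53)
A(Z) = 53/3 (A(Z) = (⅓)*53 = 53/3)
B = -41736 (B = -376*111 = -41736)
B - A(1217) = -41736 - 1*53/3 = -41736 - 53/3 = -125261/3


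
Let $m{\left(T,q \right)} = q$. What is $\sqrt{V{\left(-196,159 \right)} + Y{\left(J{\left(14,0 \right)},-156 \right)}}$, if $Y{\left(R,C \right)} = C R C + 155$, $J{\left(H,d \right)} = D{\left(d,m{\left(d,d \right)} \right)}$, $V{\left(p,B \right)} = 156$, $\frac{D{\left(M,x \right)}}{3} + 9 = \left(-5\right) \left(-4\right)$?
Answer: $\sqrt{803399} \approx 896.33$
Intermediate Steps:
$D{\left(M,x \right)} = 33$ ($D{\left(M,x \right)} = -27 + 3 \left(\left(-5\right) \left(-4\right)\right) = -27 + 3 \cdot 20 = -27 + 60 = 33$)
$J{\left(H,d \right)} = 33$
$Y{\left(R,C \right)} = 155 + R C^{2}$ ($Y{\left(R,C \right)} = R C^{2} + 155 = 155 + R C^{2}$)
$\sqrt{V{\left(-196,159 \right)} + Y{\left(J{\left(14,0 \right)},-156 \right)}} = \sqrt{156 + \left(155 + 33 \left(-156\right)^{2}\right)} = \sqrt{156 + \left(155 + 33 \cdot 24336\right)} = \sqrt{156 + \left(155 + 803088\right)} = \sqrt{156 + 803243} = \sqrt{803399}$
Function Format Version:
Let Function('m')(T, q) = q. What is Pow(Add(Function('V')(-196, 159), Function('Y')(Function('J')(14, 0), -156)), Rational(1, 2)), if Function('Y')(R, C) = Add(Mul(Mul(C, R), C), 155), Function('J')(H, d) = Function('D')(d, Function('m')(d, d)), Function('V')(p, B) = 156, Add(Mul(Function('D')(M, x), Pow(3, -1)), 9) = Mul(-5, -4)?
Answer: Pow(803399, Rational(1, 2)) ≈ 896.33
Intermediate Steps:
Function('D')(M, x) = 33 (Function('D')(M, x) = Add(-27, Mul(3, Mul(-5, -4))) = Add(-27, Mul(3, 20)) = Add(-27, 60) = 33)
Function('J')(H, d) = 33
Function('Y')(R, C) = Add(155, Mul(R, Pow(C, 2))) (Function('Y')(R, C) = Add(Mul(R, Pow(C, 2)), 155) = Add(155, Mul(R, Pow(C, 2))))
Pow(Add(Function('V')(-196, 159), Function('Y')(Function('J')(14, 0), -156)), Rational(1, 2)) = Pow(Add(156, Add(155, Mul(33, Pow(-156, 2)))), Rational(1, 2)) = Pow(Add(156, Add(155, Mul(33, 24336))), Rational(1, 2)) = Pow(Add(156, Add(155, 803088)), Rational(1, 2)) = Pow(Add(156, 803243), Rational(1, 2)) = Pow(803399, Rational(1, 2))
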